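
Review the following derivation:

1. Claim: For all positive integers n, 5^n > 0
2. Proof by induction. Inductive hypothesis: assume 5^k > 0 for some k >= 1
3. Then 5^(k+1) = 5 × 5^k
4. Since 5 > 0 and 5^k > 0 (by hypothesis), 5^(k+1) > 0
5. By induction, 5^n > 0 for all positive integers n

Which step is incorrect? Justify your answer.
Step 5: By induction, 5^n > 0 for all positive integers n

Step 5 concludes the proof by induction, but no base case was ever established. A valid induction proof requires: (1) a base case proving 5^1 > 0, and (2) an inductive step showing IF 5^k > 0 THEN 5^(k+1) > 0. Steps 2-4 correctly establish the inductive step, but without the base case the conclusion in step 5 does not follow.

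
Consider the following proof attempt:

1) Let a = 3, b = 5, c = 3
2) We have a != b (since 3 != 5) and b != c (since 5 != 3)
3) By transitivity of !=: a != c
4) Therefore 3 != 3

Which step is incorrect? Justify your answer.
Step 3: By transitivity of !=: a != c

Step 3 incorrectly applies transitivity to the '!=' relation. Transitivity states: if a R b and b R c, then a R c. However, '!=' is not transitive. Counterexample: 3 != 5 and 5 != 3, but 3 = 3 (both equal 3). Transitivity holds for relations like <, <=, =, but not for !=.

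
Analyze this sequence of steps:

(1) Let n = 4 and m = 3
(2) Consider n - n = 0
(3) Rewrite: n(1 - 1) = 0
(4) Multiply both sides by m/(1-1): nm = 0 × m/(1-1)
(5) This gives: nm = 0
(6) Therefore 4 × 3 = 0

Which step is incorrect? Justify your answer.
Step 4: Multiply both sides by m/(1-1): nm = 0 × m/(1-1)

Step 4 multiplies both sides by m/(1-1). However, 1-1 = 0, so this is multiplication by m/0, which is undefined. We cannot multiply by an undefined expression.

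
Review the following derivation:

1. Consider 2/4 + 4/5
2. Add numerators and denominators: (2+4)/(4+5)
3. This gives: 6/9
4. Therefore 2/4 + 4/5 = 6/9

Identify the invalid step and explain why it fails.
Step 2: Add numerators and denominators: (2+4)/(4+5)

Step 2 incorrectly adds fractions by separately adding numerators and denominators. This is wrong. The correct method requires a common denominator: 2/4 + 4/5 = (2×5 + 4×4)/(4×5) = 26/20 = 13/10. The method used gives 6/9, which is different.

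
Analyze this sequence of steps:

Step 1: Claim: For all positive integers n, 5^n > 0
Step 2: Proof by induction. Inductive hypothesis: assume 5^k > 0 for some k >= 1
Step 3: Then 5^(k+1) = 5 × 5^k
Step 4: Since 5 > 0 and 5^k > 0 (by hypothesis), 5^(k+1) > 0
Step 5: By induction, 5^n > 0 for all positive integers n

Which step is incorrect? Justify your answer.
Step 5: By induction, 5^n > 0 for all positive integers n

Step 5 concludes the proof by induction, but no base case was ever established. A valid induction proof requires: (1) a base case proving 5^1 > 0, and (2) an inductive step showing IF 5^k > 0 THEN 5^(k+1) > 0. Steps 2-4 correctly establish the inductive step, but without the base case the conclusion in step 5 does not follow.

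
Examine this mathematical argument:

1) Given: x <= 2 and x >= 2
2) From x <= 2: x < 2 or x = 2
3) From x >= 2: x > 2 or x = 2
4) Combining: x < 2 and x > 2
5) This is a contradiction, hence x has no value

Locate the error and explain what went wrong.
Step 4: Combining: x < 2 and x > 2

Step 4 incorrectly combines the conditions. From x <= 2 and x >= 2, the intersection is x = 2. The error treats the 'or' cases as 'and' requirements. The correct conclusion is that x = 2 is the unique solution, not that no solution exists.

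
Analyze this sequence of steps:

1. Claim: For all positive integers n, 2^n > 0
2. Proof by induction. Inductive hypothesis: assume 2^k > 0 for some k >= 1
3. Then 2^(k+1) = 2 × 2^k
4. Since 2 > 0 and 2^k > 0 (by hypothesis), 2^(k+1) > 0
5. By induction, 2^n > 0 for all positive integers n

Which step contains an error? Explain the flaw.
Step 5: By induction, 2^n > 0 for all positive integers n

Step 5 concludes the proof by induction, but no base case was ever established. A valid induction proof requires: (1) a base case proving 2^1 > 0, and (2) an inductive step showing IF 2^k > 0 THEN 2^(k+1) > 0. Steps 2-4 correctly establish the inductive step, but without the base case the conclusion in step 5 does not follow.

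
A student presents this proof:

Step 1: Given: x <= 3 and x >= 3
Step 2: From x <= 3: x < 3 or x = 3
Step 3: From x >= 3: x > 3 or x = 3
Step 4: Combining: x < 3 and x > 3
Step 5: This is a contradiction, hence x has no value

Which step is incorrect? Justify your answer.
Step 4: Combining: x < 3 and x > 3

Step 4 incorrectly combines the conditions. From x <= 3 and x >= 3, the intersection is x = 3. The error treats the 'or' cases as 'and' requirements. The correct conclusion is that x = 3 is the unique solution, not that no solution exists.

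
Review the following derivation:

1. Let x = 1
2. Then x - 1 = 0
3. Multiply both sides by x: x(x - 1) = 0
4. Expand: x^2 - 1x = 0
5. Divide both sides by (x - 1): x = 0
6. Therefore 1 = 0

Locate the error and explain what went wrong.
Step 5: Divide both sides by (x - 1): x = 0

Step 5 divides both sides by (x - 1). However, since x = 1, we have (x - 1) = 0. Division by zero is undefined, making this step invalid.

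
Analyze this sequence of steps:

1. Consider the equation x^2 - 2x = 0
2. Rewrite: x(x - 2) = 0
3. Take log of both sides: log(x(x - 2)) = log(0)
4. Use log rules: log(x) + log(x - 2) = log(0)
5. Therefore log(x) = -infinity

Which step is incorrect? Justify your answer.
Step 3: Take log of both sides: log(x(x - 2)) = log(0)

Step 3 takes the logarithm of both sides, resulting in log(0) on the right side. The logarithm is only defined for positive numbers; log(0) is undefined (approaches negative infinity). This operation is invalid.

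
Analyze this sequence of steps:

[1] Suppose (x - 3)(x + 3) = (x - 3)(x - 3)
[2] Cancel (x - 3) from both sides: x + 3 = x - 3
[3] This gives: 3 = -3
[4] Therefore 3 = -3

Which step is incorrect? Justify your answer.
Step 2: Cancel (x - 3) from both sides: x + 3 = x - 3

Step 2 cancels (x - 3) from both sides. This is only valid if (x - 3) ≠ 0, i.e., x ≠ 3. When x = 3, both sides equal zero regardless of the other factors. The correct approach requires considering x = 3 as a separate case.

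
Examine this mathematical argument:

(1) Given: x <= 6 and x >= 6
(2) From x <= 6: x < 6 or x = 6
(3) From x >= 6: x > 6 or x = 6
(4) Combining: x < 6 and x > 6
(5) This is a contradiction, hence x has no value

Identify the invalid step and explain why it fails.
Step 4: Combining: x < 6 and x > 6

Step 4 incorrectly combines the conditions. From x <= 6 and x >= 6, the intersection is x = 6. The error treats the 'or' cases as 'and' requirements. The correct conclusion is that x = 6 is the unique solution, not that no solution exists.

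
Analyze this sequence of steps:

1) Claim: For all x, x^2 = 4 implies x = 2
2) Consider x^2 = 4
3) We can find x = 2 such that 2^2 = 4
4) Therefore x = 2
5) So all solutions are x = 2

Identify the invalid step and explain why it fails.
Step 4: Therefore x = 2

Step 4 incorrectly concludes that x = 2 is the only solution. The proof shows that x = 2 is A solution (existence), but does not show it is the ONLY solution (uniqueness). In fact, x = -2 is also a solution since (-2)^2 = 4. Finding one solution doesn't prove there are no others.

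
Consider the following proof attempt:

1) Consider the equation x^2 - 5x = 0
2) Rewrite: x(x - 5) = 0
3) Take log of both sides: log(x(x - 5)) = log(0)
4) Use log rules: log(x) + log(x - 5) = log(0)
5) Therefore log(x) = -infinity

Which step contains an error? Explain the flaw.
Step 3: Take log of both sides: log(x(x - 5)) = log(0)

Step 3 takes the logarithm of both sides, resulting in log(0) on the right side. The logarithm is only defined for positive numbers; log(0) is undefined (approaches negative infinity). This operation is invalid.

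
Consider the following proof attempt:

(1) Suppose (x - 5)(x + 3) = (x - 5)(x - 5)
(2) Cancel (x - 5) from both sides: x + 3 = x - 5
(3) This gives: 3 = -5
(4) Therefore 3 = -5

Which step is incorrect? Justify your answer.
Step 2: Cancel (x - 5) from both sides: x + 3 = x - 5

Step 2 cancels (x - 5) from both sides. This is only valid if (x - 5) ≠ 0, i.e., x ≠ 5. When x = 5, both sides equal zero regardless of the other factors. The correct approach requires considering x = 5 as a separate case.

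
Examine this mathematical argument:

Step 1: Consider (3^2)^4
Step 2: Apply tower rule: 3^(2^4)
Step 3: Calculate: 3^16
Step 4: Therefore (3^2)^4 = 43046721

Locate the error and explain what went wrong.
Step 2: Apply tower rule: 3^(2^4)

Step 2 incorrectly states that (a^b)^c = a^(b^c). The correct rule is (a^b)^c = a^(b×c). The actual value is (3^2)^4 = 3^8 = 6561, not 3^16 = 43046721.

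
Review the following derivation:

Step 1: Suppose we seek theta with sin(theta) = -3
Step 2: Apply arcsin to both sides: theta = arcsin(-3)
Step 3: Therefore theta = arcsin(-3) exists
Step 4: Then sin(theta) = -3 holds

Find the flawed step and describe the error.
Step 2: Apply arcsin to both sides: theta = arcsin(-3)

Step 2 applies arcsin to -3. However, arcsin(x) is only defined for x in [-1, 1] because sin(theta) can only produce values in that range. Since |-3| > 1, arcsin(-3) is undefined. There is no angle whose sine equals -3.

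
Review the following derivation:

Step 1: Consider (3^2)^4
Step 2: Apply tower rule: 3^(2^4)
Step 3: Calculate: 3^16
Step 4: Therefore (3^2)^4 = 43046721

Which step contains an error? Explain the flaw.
Step 2: Apply tower rule: 3^(2^4)

Step 2 incorrectly states that (a^b)^c = a^(b^c). The correct rule is (a^b)^c = a^(b×c). The actual value is (3^2)^4 = 3^8 = 6561, not 3^16 = 43046721.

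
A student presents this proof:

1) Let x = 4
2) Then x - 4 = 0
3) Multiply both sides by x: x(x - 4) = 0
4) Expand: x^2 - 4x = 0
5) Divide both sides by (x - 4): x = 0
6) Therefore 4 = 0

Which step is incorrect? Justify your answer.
Step 5: Divide both sides by (x - 4): x = 0

Step 5 divides both sides by (x - 4). However, since x = 4, we have (x - 4) = 0. Division by zero is undefined, making this step invalid.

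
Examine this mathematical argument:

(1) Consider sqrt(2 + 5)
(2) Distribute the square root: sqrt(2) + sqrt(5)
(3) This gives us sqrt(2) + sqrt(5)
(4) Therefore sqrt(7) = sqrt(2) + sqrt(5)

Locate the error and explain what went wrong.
Step 2: Distribute the square root: sqrt(2) + sqrt(5)

Step 2 incorrectly 'distributes' the square root over addition. The square root function does not distribute: sqrt(a + b) ≠ sqrt(a) + sqrt(b). In fact, sqrt(2 + 5) = sqrt(7) ≈ 2.6458, while sqrt(2) + sqrt(5) ≈ 3.6503.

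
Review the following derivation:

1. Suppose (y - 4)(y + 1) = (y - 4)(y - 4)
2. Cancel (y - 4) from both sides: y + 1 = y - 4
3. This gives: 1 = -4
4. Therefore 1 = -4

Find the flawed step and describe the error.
Step 2: Cancel (y - 4) from both sides: y + 1 = y - 4

Step 2 cancels (y - 4) from both sides. This is only valid if (y - 4) ≠ 0, i.e., y ≠ 4. When y = 4, both sides equal zero regardless of the other factors. The correct approach requires considering y = 4 as a separate case.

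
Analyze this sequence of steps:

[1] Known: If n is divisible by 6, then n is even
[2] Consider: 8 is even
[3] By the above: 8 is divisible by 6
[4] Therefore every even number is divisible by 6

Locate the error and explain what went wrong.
Step 3: By the above: 8 is divisible by 6

Step 3 commits the fallacy of affirming the consequent. The known fact 'divisible by 6 → even' does NOT imply 'even → divisible by 6'. That would be the converse, which is false. For example, 8 is even but 8 ÷ 6 = 1.33, which is not an integer.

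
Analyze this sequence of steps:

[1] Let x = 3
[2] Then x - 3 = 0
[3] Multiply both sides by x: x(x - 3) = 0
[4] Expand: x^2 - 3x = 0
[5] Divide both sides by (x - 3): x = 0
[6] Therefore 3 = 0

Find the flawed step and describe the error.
Step 5: Divide both sides by (x - 3): x = 0

Step 5 divides both sides by (x - 3). However, since x = 3, we have (x - 3) = 0. Division by zero is undefined, making this step invalid.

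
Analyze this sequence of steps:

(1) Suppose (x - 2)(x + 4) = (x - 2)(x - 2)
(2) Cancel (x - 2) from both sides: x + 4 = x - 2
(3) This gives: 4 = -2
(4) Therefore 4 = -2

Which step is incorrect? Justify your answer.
Step 2: Cancel (x - 2) from both sides: x + 4 = x - 2

Step 2 cancels (x - 2) from both sides. This is only valid if (x - 2) ≠ 0, i.e., x ≠ 2. When x = 2, both sides equal zero regardless of the other factors. The correct approach requires considering x = 2 as a separate case.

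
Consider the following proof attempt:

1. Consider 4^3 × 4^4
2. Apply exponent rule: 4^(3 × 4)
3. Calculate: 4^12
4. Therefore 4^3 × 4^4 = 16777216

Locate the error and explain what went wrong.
Step 2: Apply exponent rule: 4^(3 × 4)

Step 2 incorrectly states that a^b × a^c = a^(b×c). The correct rule is a^b × a^c = a^(b+c). The actual value is 4^3 × 4^4 = 4^7 = 16384, not 4^12 = 16777216.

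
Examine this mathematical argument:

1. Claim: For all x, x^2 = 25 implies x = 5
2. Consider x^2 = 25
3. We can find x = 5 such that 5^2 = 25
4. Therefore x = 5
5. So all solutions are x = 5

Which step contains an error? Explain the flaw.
Step 4: Therefore x = 5

Step 4 incorrectly concludes that x = 5 is the only solution. The proof shows that x = 5 is A solution (existence), but does not show it is the ONLY solution (uniqueness). In fact, x = -5 is also a solution since (-5)^2 = 25. Finding one solution doesn't prove there are no others.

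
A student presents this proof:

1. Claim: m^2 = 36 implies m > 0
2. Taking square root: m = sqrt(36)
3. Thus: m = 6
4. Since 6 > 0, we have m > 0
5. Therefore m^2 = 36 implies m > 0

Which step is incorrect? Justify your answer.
Step 2: Taking square root: m = sqrt(36)

Step 2 takes the square root and assumes the positive root only. The equation m^2 = 36 actually has two solutions: m = 6 and m = -6. The proof silently assumes m > 0 without justification, then uses this assumption to conclude m > 0, which is circular. The counterexample m = -6 shows the claim is false.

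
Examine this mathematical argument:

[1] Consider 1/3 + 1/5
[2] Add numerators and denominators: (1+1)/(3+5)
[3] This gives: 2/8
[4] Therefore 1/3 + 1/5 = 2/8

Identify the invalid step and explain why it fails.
Step 2: Add numerators and denominators: (1+1)/(3+5)

Step 2 incorrectly adds fractions by separately adding numerators and denominators. This is wrong. The correct method requires a common denominator: 1/3 + 1/5 = (1×5 + 1×3)/(3×5) = 8/15 = 8/15. The method used gives 2/8, which is different.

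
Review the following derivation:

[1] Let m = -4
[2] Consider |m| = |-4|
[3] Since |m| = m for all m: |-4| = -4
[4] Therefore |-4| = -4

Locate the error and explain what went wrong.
Step 3: Since |m| = m for all m: |-4| = -4

Step 3 incorrectly states that |m| = m for all m. The correct definition is |m| = m when m >= 0, and |m| = -m when m < 0. Since -4 < 0, we have |-4| = -(-4) = 4, not -4.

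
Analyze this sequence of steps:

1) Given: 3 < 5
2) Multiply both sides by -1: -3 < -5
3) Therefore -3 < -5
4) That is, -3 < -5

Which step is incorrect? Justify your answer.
Step 2: Multiply both sides by -1: -3 < -5

Step 2 multiplies both sides by -1 but fails to reverse the inequality sign. When multiplying (or dividing) an inequality by a negative number, the direction must be reversed. Since 3 < 5, we should get -3 > -5, i.e., -3 > -5.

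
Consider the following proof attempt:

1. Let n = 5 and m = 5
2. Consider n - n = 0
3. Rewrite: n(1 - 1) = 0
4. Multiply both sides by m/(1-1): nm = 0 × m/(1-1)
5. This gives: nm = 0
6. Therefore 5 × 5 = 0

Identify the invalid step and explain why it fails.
Step 4: Multiply both sides by m/(1-1): nm = 0 × m/(1-1)

Step 4 multiplies both sides by m/(1-1). However, 1-1 = 0, so this is multiplication by m/0, which is undefined. We cannot multiply by an undefined expression.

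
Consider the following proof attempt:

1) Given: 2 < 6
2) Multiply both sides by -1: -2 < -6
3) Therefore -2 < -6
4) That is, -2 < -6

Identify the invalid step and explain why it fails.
Step 2: Multiply both sides by -1: -2 < -6

Step 2 multiplies both sides by -1 but fails to reverse the inequality sign. When multiplying (or dividing) an inequality by a negative number, the direction must be reversed. Since 2 < 6, we should get -2 > -6, i.e., -2 > -6.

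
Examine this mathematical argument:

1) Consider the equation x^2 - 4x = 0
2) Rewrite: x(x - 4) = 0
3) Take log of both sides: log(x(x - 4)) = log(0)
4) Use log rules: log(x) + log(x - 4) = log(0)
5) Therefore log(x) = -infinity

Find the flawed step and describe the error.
Step 3: Take log of both sides: log(x(x - 4)) = log(0)

Step 3 takes the logarithm of both sides, resulting in log(0) on the right side. The logarithm is only defined for positive numbers; log(0) is undefined (approaches negative infinity). This operation is invalid.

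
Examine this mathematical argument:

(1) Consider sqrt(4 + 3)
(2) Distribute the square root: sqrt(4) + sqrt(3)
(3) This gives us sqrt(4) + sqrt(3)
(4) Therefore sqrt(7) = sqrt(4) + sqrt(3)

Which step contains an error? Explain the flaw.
Step 2: Distribute the square root: sqrt(4) + sqrt(3)

Step 2 incorrectly 'distributes' the square root over addition. The square root function does not distribute: sqrt(a + b) ≠ sqrt(a) + sqrt(b). In fact, sqrt(4 + 3) = sqrt(7) ≈ 2.6458, while sqrt(4) + sqrt(3) ≈ 3.7321.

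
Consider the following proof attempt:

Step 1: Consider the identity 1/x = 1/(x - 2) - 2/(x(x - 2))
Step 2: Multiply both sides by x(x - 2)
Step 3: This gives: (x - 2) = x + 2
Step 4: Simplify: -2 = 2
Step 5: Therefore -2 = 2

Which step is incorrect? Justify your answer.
Step 3: This gives: (x - 2) = x + 2

Step 3 makes a sign error when clearing denominators. Multiplying -2/(x(x - 2)) by x(x - 2) gives -2, not +2. The correct result is (x - 2) = x - 2, which is trivially true, not (x - 2) = x + 2. (Step 1 is a valid identity: 1/(x - 2) - 2/(x(x - 2)) = (x - 2)/(x(x - 2)) = 1/x.)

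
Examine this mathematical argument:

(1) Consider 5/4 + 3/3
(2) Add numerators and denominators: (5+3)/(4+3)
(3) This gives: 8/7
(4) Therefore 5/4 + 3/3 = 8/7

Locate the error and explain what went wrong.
Step 2: Add numerators and denominators: (5+3)/(4+3)

Step 2 incorrectly adds fractions by separately adding numerators and denominators. This is wrong. The correct method requires a common denominator: 5/4 + 3/3 = (5×3 + 3×4)/(4×3) = 27/12 = 9/4. The method used gives 8/7, which is different.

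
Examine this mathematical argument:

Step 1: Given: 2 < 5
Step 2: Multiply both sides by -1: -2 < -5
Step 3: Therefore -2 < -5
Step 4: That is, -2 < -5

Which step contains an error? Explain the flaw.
Step 2: Multiply both sides by -1: -2 < -5

Step 2 multiplies both sides by -1 but fails to reverse the inequality sign. When multiplying (or dividing) an inequality by a negative number, the direction must be reversed. Since 2 < 5, we should get -2 > -5, i.e., -2 > -5.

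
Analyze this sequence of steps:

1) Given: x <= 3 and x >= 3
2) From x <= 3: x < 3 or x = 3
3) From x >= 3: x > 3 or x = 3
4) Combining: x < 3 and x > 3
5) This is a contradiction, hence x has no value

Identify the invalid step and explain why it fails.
Step 4: Combining: x < 3 and x > 3

Step 4 incorrectly combines the conditions. From x <= 3 and x >= 3, the intersection is x = 3. The error treats the 'or' cases as 'and' requirements. The correct conclusion is that x = 3 is the unique solution, not that no solution exists.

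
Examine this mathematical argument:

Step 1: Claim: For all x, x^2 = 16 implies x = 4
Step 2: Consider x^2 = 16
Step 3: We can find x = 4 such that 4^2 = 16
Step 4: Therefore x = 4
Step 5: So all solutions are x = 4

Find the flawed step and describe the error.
Step 4: Therefore x = 4

Step 4 incorrectly concludes that x = 4 is the only solution. The proof shows that x = 4 is A solution (existence), but does not show it is the ONLY solution (uniqueness). In fact, x = -4 is also a solution since (-4)^2 = 16. Finding one solution doesn't prove there are no others.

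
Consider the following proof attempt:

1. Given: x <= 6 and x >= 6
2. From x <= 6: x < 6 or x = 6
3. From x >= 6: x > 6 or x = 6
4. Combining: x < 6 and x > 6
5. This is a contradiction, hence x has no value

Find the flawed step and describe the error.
Step 4: Combining: x < 6 and x > 6

Step 4 incorrectly combines the conditions. From x <= 6 and x >= 6, the intersection is x = 6. The error treats the 'or' cases as 'and' requirements. The correct conclusion is that x = 6 is the unique solution, not that no solution exists.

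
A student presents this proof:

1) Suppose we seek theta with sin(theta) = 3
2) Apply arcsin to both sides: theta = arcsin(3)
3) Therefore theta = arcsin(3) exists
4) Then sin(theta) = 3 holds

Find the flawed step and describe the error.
Step 2: Apply arcsin to both sides: theta = arcsin(3)

Step 2 applies arcsin to 3. However, arcsin(x) is only defined for x in [-1, 1] because sin(theta) can only produce values in that range. Since |3| > 1, arcsin(3) is undefined. There is no angle whose sine equals 3.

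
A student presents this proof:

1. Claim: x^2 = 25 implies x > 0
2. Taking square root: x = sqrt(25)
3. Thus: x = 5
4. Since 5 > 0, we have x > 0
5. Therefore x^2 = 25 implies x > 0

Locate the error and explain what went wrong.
Step 2: Taking square root: x = sqrt(25)

Step 2 takes the square root and assumes the positive root only. The equation x^2 = 25 actually has two solutions: x = 5 and x = -5. The proof silently assumes x > 0 without justification, then uses this assumption to conclude x > 0, which is circular. The counterexample x = -5 shows the claim is false.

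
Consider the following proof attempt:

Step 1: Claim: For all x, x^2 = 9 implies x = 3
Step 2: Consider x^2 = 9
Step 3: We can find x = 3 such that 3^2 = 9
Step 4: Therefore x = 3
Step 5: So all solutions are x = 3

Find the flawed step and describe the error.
Step 4: Therefore x = 3

Step 4 incorrectly concludes that x = 3 is the only solution. The proof shows that x = 3 is A solution (existence), but does not show it is the ONLY solution (uniqueness). In fact, x = -3 is also a solution since (-3)^2 = 9. Finding one solution doesn't prove there are no others.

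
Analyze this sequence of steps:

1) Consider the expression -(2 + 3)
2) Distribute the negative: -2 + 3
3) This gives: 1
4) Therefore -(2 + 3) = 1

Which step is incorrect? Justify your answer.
Step 2: Distribute the negative: -2 + 3

Step 2 incorrectly distributes the negative sign. The correct distribution is -(2 + 3) = -2 - 3 = -5. The negative must be applied to both terms, not just the first. The error treats -(2 + 3) as -2 + 3, which equals 1 instead of -5.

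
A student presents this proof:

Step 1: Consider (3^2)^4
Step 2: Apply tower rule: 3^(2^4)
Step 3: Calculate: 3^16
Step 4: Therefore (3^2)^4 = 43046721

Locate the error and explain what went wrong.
Step 2: Apply tower rule: 3^(2^4)

Step 2 incorrectly states that (a^b)^c = a^(b^c). The correct rule is (a^b)^c = a^(b×c). The actual value is (3^2)^4 = 3^8 = 6561, not 3^16 = 43046721.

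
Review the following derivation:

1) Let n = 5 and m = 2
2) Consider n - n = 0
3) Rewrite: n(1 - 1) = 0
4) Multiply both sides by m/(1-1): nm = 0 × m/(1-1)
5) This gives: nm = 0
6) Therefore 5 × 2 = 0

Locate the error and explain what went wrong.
Step 4: Multiply both sides by m/(1-1): nm = 0 × m/(1-1)

Step 4 multiplies both sides by m/(1-1). However, 1-1 = 0, so this is multiplication by m/0, which is undefined. We cannot multiply by an undefined expression.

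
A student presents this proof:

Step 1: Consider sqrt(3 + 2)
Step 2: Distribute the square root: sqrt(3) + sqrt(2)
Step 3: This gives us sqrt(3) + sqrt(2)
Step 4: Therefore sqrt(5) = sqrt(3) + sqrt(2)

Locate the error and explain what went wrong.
Step 2: Distribute the square root: sqrt(3) + sqrt(2)

Step 2 incorrectly 'distributes' the square root over addition. The square root function does not distribute: sqrt(a + b) ≠ sqrt(a) + sqrt(b). In fact, sqrt(3 + 2) = sqrt(5) ≈ 2.2361, while sqrt(3) + sqrt(2) ≈ 3.1463.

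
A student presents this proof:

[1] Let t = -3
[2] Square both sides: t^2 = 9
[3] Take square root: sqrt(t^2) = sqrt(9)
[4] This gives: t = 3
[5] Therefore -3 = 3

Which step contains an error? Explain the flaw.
Step 4: This gives: t = 3

Step 4 incorrectly states that sqrt(t^2) = t. The correct identity is sqrt(t^2) = |t|. Since t = -3 < 0, we have sqrt(t^2) = |-3| = 3, not t = -3.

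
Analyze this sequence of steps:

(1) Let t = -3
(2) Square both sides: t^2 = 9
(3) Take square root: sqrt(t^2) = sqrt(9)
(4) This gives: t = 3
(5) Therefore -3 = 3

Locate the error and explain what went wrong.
Step 4: This gives: t = 3

Step 4 incorrectly states that sqrt(t^2) = t. The correct identity is sqrt(t^2) = |t|. Since t = -3 < 0, we have sqrt(t^2) = |-3| = 3, not t = -3.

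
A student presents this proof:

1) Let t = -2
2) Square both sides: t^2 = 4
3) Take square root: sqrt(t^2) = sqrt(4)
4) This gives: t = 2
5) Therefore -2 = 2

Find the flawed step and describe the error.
Step 4: This gives: t = 2

Step 4 incorrectly states that sqrt(t^2) = t. The correct identity is sqrt(t^2) = |t|. Since t = -2 < 0, we have sqrt(t^2) = |-2| = 2, not t = -2.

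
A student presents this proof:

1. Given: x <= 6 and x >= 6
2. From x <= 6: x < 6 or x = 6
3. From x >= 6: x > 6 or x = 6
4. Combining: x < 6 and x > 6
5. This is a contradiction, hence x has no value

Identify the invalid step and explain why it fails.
Step 4: Combining: x < 6 and x > 6

Step 4 incorrectly combines the conditions. From x <= 6 and x >= 6, the intersection is x = 6. The error treats the 'or' cases as 'and' requirements. The correct conclusion is that x = 6 is the unique solution, not that no solution exists.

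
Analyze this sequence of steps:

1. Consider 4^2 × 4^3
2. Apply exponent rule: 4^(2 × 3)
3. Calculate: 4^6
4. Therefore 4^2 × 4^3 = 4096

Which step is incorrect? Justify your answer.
Step 2: Apply exponent rule: 4^(2 × 3)

Step 2 incorrectly states that a^b × a^c = a^(b×c). The correct rule is a^b × a^c = a^(b+c). The actual value is 4^2 × 4^3 = 4^5 = 1024, not 4^6 = 4096.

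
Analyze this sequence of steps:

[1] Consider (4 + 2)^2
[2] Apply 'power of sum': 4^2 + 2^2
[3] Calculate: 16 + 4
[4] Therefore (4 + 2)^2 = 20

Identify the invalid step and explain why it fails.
Step 2: Apply 'power of sum': 4^2 + 2^2

Step 2 incorrectly applies a non-existent rule '(a+b)^n = a^n + b^n'. This is false in general. The correct expansion uses the binomial theorem. The actual value is (4 + 2)^2 = 6^2 = 36, not 20.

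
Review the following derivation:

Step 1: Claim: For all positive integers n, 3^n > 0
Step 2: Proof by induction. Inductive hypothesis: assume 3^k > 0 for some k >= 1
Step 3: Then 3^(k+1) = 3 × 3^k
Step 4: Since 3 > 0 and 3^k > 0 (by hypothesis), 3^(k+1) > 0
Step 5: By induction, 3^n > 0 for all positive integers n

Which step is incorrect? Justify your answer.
Step 5: By induction, 3^n > 0 for all positive integers n

Step 5 concludes the proof by induction, but no base case was ever established. A valid induction proof requires: (1) a base case proving 3^1 > 0, and (2) an inductive step showing IF 3^k > 0 THEN 3^(k+1) > 0. Steps 2-4 correctly establish the inductive step, but without the base case the conclusion in step 5 does not follow.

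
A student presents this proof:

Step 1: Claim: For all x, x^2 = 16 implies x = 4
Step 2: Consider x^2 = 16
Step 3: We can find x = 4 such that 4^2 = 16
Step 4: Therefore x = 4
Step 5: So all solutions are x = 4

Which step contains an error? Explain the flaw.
Step 4: Therefore x = 4

Step 4 incorrectly concludes that x = 4 is the only solution. The proof shows that x = 4 is A solution (existence), but does not show it is the ONLY solution (uniqueness). In fact, x = -4 is also a solution since (-4)^2 = 16. Finding one solution doesn't prove there are no others.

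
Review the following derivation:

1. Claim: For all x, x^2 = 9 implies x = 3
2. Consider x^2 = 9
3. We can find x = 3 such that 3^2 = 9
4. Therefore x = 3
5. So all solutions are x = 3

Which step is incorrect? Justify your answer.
Step 4: Therefore x = 3

Step 4 incorrectly concludes that x = 3 is the only solution. The proof shows that x = 3 is A solution (existence), but does not show it is the ONLY solution (uniqueness). In fact, x = -3 is also a solution since (-3)^2 = 9. Finding one solution doesn't prove there are no others.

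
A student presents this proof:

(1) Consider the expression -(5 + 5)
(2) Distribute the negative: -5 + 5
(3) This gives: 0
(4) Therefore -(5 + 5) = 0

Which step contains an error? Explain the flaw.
Step 2: Distribute the negative: -5 + 5

Step 2 incorrectly distributes the negative sign. The correct distribution is -(5 + 5) = -5 - 5 = -10. The negative must be applied to both terms, not just the first. The error treats -(5 + 5) as -5 + 5, which equals 0 instead of -10.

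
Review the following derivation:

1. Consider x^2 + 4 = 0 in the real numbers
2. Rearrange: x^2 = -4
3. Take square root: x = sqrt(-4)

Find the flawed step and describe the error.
Step 3: Take square root: x = sqrt(-4)

Step 3 takes the square root of -4, which is negative. In the real number system, the square root of a negative number is undefined. The equation x^2 + 4 = 0 has no real solutions. Square roots of negative numbers only exist in the complex numbers.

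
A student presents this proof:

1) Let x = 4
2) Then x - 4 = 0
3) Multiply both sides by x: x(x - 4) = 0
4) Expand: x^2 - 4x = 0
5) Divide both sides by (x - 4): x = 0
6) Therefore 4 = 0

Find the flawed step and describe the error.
Step 5: Divide both sides by (x - 4): x = 0

Step 5 divides both sides by (x - 4). However, since x = 4, we have (x - 4) = 0. Division by zero is undefined, making this step invalid.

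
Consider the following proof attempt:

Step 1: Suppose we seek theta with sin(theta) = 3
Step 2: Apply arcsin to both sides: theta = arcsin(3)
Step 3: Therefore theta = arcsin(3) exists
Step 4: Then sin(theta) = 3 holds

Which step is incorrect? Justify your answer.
Step 2: Apply arcsin to both sides: theta = arcsin(3)

Step 2 applies arcsin to 3. However, arcsin(x) is only defined for x in [-1, 1] because sin(theta) can only produce values in that range. Since |3| > 1, arcsin(3) is undefined. There is no angle whose sine equals 3.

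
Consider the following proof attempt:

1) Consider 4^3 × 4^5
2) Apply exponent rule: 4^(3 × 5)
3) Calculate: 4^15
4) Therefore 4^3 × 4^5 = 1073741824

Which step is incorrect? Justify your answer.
Step 2: Apply exponent rule: 4^(3 × 5)

Step 2 incorrectly states that a^b × a^c = a^(b×c). The correct rule is a^b × a^c = a^(b+c). The actual value is 4^3 × 4^5 = 4^8 = 65536, not 4^15 = 1073741824.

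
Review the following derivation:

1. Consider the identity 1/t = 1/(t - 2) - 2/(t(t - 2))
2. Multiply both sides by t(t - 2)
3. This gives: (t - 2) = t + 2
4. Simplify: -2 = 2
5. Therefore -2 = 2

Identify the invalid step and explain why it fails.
Step 3: This gives: (t - 2) = t + 2

Step 3 makes a sign error when clearing denominators. Multiplying -2/(t(t - 2)) by t(t - 2) gives -2, not +2. The correct result is (t - 2) = t - 2, which is trivially true, not (t - 2) = t + 2. (Step 1 is a valid identity: 1/(t - 2) - 2/(t(t - 2)) = (t - 2)/(t(t - 2)) = 1/t.)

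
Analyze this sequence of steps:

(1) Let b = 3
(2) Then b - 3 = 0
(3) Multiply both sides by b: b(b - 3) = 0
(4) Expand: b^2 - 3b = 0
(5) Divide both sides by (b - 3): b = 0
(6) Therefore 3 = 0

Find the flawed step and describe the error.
Step 5: Divide both sides by (b - 3): b = 0

Step 5 divides both sides by (b - 3). However, since b = 3, we have (b - 3) = 0. Division by zero is undefined, making this step invalid.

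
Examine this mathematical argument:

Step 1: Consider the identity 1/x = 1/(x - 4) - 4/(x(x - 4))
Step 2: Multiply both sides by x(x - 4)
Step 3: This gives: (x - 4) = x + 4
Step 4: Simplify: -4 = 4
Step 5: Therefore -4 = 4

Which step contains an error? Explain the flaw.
Step 3: This gives: (x - 4) = x + 4

Step 3 makes a sign error when clearing denominators. Multiplying -4/(x(x - 4)) by x(x - 4) gives -4, not +4. The correct result is (x - 4) = x - 4, which is trivially true, not (x - 4) = x + 4. (Step 1 is a valid identity: 1/(x - 4) - 4/(x(x - 4)) = (x - 4)/(x(x - 4)) = 1/x.)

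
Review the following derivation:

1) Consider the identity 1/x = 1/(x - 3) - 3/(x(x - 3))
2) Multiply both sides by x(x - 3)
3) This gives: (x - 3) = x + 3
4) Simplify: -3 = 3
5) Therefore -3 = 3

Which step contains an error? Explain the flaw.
Step 3: This gives: (x - 3) = x + 3

Step 3 makes a sign error when clearing denominators. Multiplying -3/(x(x - 3)) by x(x - 3) gives -3, not +3. The correct result is (x - 3) = x - 3, which is trivially true, not (x - 3) = x + 3. (Step 1 is a valid identity: 1/(x - 3) - 3/(x(x - 3)) = (x - 3)/(x(x - 3)) = 1/x.)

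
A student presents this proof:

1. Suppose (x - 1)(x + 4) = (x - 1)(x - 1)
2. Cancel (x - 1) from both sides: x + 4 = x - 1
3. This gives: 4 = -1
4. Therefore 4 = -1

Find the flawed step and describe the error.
Step 2: Cancel (x - 1) from both sides: x + 4 = x - 1

Step 2 cancels (x - 1) from both sides. This is only valid if (x - 1) ≠ 0, i.e., x ≠ 1. When x = 1, both sides equal zero regardless of the other factors. The correct approach requires considering x = 1 as a separate case.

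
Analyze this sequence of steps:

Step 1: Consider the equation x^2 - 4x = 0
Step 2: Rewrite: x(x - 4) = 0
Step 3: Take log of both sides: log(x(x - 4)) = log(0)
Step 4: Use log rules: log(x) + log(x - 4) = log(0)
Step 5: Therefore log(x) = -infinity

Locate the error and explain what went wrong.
Step 3: Take log of both sides: log(x(x - 4)) = log(0)

Step 3 takes the logarithm of both sides, resulting in log(0) on the right side. The logarithm is only defined for positive numbers; log(0) is undefined (approaches negative infinity). This operation is invalid.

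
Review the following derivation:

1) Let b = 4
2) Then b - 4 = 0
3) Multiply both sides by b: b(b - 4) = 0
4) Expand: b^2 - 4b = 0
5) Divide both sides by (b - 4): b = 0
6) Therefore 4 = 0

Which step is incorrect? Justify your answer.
Step 5: Divide both sides by (b - 4): b = 0

Step 5 divides both sides by (b - 4). However, since b = 4, we have (b - 4) = 0. Division by zero is undefined, making this step invalid.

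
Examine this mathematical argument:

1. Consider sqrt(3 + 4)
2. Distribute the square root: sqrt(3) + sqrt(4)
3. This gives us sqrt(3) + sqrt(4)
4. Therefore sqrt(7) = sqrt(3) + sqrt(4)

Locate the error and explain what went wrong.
Step 2: Distribute the square root: sqrt(3) + sqrt(4)

Step 2 incorrectly 'distributes' the square root over addition. The square root function does not distribute: sqrt(a + b) ≠ sqrt(a) + sqrt(b). In fact, sqrt(3 + 4) = sqrt(7) ≈ 2.6458, while sqrt(3) + sqrt(4) ≈ 3.7321.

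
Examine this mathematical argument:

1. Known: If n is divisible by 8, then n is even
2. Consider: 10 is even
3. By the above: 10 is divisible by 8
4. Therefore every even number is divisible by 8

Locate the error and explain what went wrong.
Step 3: By the above: 10 is divisible by 8

Step 3 commits the fallacy of affirming the consequent. The known fact 'divisible by 8 → even' does NOT imply 'even → divisible by 8'. That would be the converse, which is false. For example, 10 is even but 10 ÷ 8 = 1.25, which is not an integer.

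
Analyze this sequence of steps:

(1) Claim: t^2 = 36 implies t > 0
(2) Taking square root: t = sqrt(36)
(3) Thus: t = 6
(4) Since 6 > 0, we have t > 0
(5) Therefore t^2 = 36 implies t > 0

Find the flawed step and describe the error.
Step 2: Taking square root: t = sqrt(36)

Step 2 takes the square root and assumes the positive root only. The equation t^2 = 36 actually has two solutions: t = 6 and t = -6. The proof silently assumes t > 0 without justification, then uses this assumption to conclude t > 0, which is circular. The counterexample t = -6 shows the claim is false.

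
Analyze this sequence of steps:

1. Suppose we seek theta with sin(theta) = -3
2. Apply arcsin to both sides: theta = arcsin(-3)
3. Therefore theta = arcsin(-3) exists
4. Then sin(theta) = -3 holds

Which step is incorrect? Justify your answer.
Step 2: Apply arcsin to both sides: theta = arcsin(-3)

Step 2 applies arcsin to -3. However, arcsin(x) is only defined for x in [-1, 1] because sin(theta) can only produce values in that range. Since |-3| > 1, arcsin(-3) is undefined. There is no angle whose sine equals -3.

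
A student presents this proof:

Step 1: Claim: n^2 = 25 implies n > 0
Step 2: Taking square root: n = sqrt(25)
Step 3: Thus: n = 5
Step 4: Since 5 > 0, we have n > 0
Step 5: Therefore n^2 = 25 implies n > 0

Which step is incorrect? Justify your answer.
Step 2: Taking square root: n = sqrt(25)

Step 2 takes the square root and assumes the positive root only. The equation n^2 = 25 actually has two solutions: n = 5 and n = -5. The proof silently assumes n > 0 without justification, then uses this assumption to conclude n > 0, which is circular. The counterexample n = -5 shows the claim is false.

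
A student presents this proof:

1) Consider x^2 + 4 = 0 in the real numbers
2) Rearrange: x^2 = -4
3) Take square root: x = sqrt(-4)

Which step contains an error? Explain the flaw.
Step 3: Take square root: x = sqrt(-4)

Step 3 takes the square root of -4, which is negative. In the real number system, the square root of a negative number is undefined. The equation x^2 + 4 = 0 has no real solutions. Square roots of negative numbers only exist in the complex numbers.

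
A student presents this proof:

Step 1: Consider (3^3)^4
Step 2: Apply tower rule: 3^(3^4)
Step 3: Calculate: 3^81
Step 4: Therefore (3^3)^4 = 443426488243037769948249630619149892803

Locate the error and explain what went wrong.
Step 2: Apply tower rule: 3^(3^4)

Step 2 incorrectly states that (a^b)^c = a^(b^c). The correct rule is (a^b)^c = a^(b×c). The actual value is (3^3)^4 = 3^12 = 531441, not 3^81 = 443426488243037769948249630619149892803.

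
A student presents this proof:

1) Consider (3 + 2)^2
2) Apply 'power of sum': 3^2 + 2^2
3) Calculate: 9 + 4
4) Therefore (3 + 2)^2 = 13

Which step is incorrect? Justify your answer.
Step 2: Apply 'power of sum': 3^2 + 2^2

Step 2 incorrectly applies a non-existent rule '(a+b)^n = a^n + b^n'. This is false in general. The correct expansion uses the binomial theorem. The actual value is (3 + 2)^2 = 5^2 = 25, not 13.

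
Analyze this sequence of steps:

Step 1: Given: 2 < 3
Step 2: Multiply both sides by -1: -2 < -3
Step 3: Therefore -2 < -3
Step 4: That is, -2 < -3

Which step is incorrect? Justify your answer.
Step 2: Multiply both sides by -1: -2 < -3

Step 2 multiplies both sides by -1 but fails to reverse the inequality sign. When multiplying (or dividing) an inequality by a negative number, the direction must be reversed. Since 2 < 3, we should get -2 > -3, i.e., -2 > -3.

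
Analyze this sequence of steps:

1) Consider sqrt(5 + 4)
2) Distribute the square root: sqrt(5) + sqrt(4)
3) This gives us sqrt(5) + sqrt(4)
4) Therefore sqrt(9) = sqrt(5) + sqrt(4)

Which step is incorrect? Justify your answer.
Step 2: Distribute the square root: sqrt(5) + sqrt(4)

Step 2 incorrectly 'distributes' the square root over addition. The square root function does not distribute: sqrt(a + b) ≠ sqrt(a) + sqrt(b). In fact, sqrt(5 + 4) = sqrt(9) ≈ 3.0000, while sqrt(5) + sqrt(4) ≈ 4.2361.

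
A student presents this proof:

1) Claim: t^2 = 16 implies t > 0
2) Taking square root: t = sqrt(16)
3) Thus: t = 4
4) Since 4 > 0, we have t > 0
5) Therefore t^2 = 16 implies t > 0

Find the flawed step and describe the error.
Step 2: Taking square root: t = sqrt(16)

Step 2 takes the square root and assumes the positive root only. The equation t^2 = 16 actually has two solutions: t = 4 and t = -4. The proof silently assumes t > 0 without justification, then uses this assumption to conclude t > 0, which is circular. The counterexample t = -4 shows the claim is false.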